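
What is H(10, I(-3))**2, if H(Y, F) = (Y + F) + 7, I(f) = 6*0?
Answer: 289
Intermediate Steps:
I(f) = 0
H(Y, F) = 7 + F + Y (H(Y, F) = (F + Y) + 7 = 7 + F + Y)
H(10, I(-3))**2 = (7 + 0 + 10)**2 = 17**2 = 289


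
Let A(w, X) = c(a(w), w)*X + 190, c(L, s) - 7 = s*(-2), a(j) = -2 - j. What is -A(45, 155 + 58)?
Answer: 17489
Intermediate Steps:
c(L, s) = 7 - 2*s (c(L, s) = 7 + s*(-2) = 7 - 2*s)
A(w, X) = 190 + X*(7 - 2*w) (A(w, X) = (7 - 2*w)*X + 190 = X*(7 - 2*w) + 190 = 190 + X*(7 - 2*w))
-A(45, 155 + 58) = -(190 - (155 + 58)*(-7 + 2*45)) = -(190 - 1*213*(-7 + 90)) = -(190 - 1*213*83) = -(190 - 17679) = -1*(-17489) = 17489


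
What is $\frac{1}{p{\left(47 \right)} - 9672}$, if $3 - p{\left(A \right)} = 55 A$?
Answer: $- \frac{1}{12254} \approx -8.1606 \cdot 10^{-5}$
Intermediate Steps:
$p{\left(A \right)} = 3 - 55 A$
$\frac{1}{p{\left(47 \right)} - 9672} = \frac{1}{\left(3 - 2585\right) - 9672} = \frac{1}{-2582 - 9672} = \frac{1}{-12254} = - \frac{1}{12254}$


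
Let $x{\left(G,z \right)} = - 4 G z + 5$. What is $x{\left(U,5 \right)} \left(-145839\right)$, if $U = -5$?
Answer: $-15313095$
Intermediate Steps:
$x{\left(G,z \right)} = 5 - 4 G z$ ($x{\left(G,z \right)} = - 4 G z + 5 = 5 - 4 G z$)
$x{\left(U,5 \right)} \left(-145839\right) = \left(5 - \left(-20\right) 5\right) \left(-145839\right) = \left(5 + 100\right) \left(-145839\right) = 105 \left(-145839\right) = -15313095$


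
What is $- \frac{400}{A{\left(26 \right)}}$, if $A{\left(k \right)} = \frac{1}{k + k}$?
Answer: $-20800$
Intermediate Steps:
$A{\left(k \right)} = \frac{1}{2 k}$
$- \frac{400}{A{\left(26 \right)}} = - \frac{400}{\frac{1}{2} \cdot \frac{1}{26}} = - 400 \frac{1}{\frac{1}{52}} = \left(-400\right) 52 = -20800$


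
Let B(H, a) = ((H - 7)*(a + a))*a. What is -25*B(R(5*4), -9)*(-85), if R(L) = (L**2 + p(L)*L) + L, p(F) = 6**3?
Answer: 1629335250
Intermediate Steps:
p(F) = 216
R(L) = L**2 + 217*L (R(L) = (L**2 + 216*L) + L = L**2 + 217*L)
B(H, a) = 2*a**2*(-7 + H) (B(H, a) = ((-7 + H)*(2*a))*a = (2*a*(-7 + H))*a = 2*a**2*(-7 + H))
-25*B(R(5*4), -9)*(-85) = -50*(-9)**2*(-7 + (5*4)*(217 + 5*4))*(-85) = -50*81*(-7 + 20*(217 + 20))*(-85) = -50*81*(-7 + 20*237)*(-85) = -50*81*(-7 + 4740)*(-85) = -50*81*4733*(-85) = -25*766746*(-85) = -19168650*(-85) = 1629335250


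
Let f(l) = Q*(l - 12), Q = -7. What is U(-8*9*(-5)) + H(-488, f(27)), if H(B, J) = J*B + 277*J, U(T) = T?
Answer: 22515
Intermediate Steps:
f(l) = 84 - 7*l (f(l) = -7*(l - 12) = -7*(-12 + l) = 84 - 7*l)
H(B, J) = 277*J + B*J (H(B, J) = B*J + 277*J = 277*J + B*J)
U(-8*9*(-5)) + H(-488, f(27)) = -8*9*(-5) + (84 - 7*27)*(277 - 488) = -72*(-5) + (84 - 189)*(-211) = 360 - 105*(-211) = 360 + 22155 = 22515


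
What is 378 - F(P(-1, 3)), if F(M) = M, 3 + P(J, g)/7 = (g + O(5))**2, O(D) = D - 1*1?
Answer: 56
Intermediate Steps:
O(D) = -1 + D (O(D) = D - 1 = -1 + D)
P(J, g) = -21 + 7*(4 + g)**2 (P(J, g) = -21 + 7*(g + (-1 + 5))**2 = -21 + 7*(g + 4)**2 = -21 + 7*(4 + g)**2)
378 - F(P(-1, 3)) = 378 - (-21 + 7*(4 + 3)**2) = 378 - (-21 + 7*7**2) = 378 - (-21 + 7*49) = 378 - (-21 + 343) = 378 - 1*322 = 378 - 322 = 56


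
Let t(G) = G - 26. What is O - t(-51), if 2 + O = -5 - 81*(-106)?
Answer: 8656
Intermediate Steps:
t(G) = -26 + G
O = 8579 (O = -2 + (-5 - 81*(-106)) = -2 + (-5 + 8586) = -2 + 8581 = 8579)
O - t(-51) = 8579 - (-26 - 51) = 8579 - 1*(-77) = 8579 + 77 = 8656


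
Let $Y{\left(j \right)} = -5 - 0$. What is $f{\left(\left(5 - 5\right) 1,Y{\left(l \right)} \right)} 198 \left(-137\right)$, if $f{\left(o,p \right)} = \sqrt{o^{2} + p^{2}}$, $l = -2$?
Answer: $-135630$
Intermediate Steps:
$Y{\left(j \right)} = -5$ ($Y{\left(j \right)} = -5 + 0 = -5$)
$f{\left(\left(5 - 5\right) 1,Y{\left(l \right)} \right)} 198 \left(-137\right) = \sqrt{\left(\left(5 - 5\right) 1\right)^{2} + \left(-5\right)^{2}} \cdot 198 \left(-137\right) = \sqrt{\left(0 \cdot 1\right)^{2} + 25} \cdot 198 \left(-137\right) = \sqrt{0^{2} + 25} \cdot 198 \left(-137\right) = \sqrt{0 + 25} \cdot 198 \left(-137\right) = \sqrt{25} \cdot 198 \left(-137\right) = 5 \cdot 198 \left(-137\right) = 990 \left(-137\right) = -135630$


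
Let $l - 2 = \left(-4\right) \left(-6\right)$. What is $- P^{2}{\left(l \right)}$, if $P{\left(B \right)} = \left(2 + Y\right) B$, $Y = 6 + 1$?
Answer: $-54756$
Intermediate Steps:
$Y = 7$
$l = 26$ ($l = 2 - -24 = 2 + 24 = 26$)
$P{\left(B \right)} = 9 B$ ($P{\left(B \right)} = \left(2 + 7\right) B = 9 B$)
$- P^{2}{\left(l \right)} = - \left(9 \cdot 26\right)^{2} = - 234^{2} = \left(-1\right) 54756 = -54756$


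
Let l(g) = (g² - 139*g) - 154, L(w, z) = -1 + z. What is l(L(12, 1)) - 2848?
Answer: -3002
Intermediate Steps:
l(g) = -154 + g² - 139*g
l(L(12, 1)) - 2848 = (-154 + (-1 + 1)² - 139*(-1 + 1)) - 2848 = (-154 + 0² - 139*0) - 2848 = (-154 + 0 + 0) - 2848 = -154 - 2848 = -3002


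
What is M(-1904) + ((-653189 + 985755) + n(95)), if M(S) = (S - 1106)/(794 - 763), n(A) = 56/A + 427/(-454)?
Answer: 444520428309/1337030 ≈ 3.3247e+5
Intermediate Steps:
n(A) = -427/454 + 56/A (n(A) = 56/A + 427*(-1/454) = 56/A - 427/454 = -427/454 + 56/A)
M(S) = -1106/31 + S/31 (M(S) = (-1106 + S)/31 = (-1106 + S)*(1/31) = -1106/31 + S/31)
M(-1904) + ((-653189 + 985755) + n(95)) = (-1106/31 + (1/31)*(-1904)) + ((-653189 + 985755) + (-427/454 + 56/95)) = (-1106/31 - 1904/31) + (332566 + (-427/454 + 56*(1/95))) = -3010/31 + (332566 + (-427/454 + 56/95)) = -3010/31 + (332566 - 15141/43130) = -3010/31 + 14343556439/43130 = 444520428309/1337030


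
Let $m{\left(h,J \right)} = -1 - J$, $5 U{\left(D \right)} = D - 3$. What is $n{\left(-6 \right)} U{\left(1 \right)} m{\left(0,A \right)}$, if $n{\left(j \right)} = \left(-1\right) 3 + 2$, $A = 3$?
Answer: $- \frac{8}{5} \approx -1.6$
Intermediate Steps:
$n{\left(j \right)} = -1$ ($n{\left(j \right)} = -3 + 2 = -1$)
$U{\left(D \right)} = - \frac{3}{5} + \frac{D}{5}$ ($U{\left(D \right)} = \frac{D - 3}{5} = \frac{-3 + D}{5} = - \frac{3}{5} + \frac{D}{5}$)
$n{\left(-6 \right)} U{\left(1 \right)} m{\left(0,A \right)} = - (- \frac{3}{5} + \frac{1}{5} \cdot 1) \left(-1 - 3\right) = - (- \frac{3}{5} + \frac{1}{5}) \left(-1 - 3\right) = \left(-1\right) \left(- \frac{2}{5}\right) \left(-4\right) = \frac{2}{5} \left(-4\right) = - \frac{8}{5}$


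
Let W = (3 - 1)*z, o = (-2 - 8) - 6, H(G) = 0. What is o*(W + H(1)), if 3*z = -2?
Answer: 64/3 ≈ 21.333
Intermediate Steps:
z = -⅔ (z = (⅓)*(-2) = -⅔ ≈ -0.66667)
o = -16 (o = -10 - 6 = -16)
W = -4/3 (W = (3 - 1)*(-⅔) = 2*(-⅔) = -4/3 ≈ -1.3333)
o*(W + H(1)) = -16*(-4/3 + 0) = -16*(-4/3) = 64/3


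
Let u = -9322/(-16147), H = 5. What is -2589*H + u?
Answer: -209013593/16147 ≈ -12944.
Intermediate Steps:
u = 9322/16147 (u = -9322*(-1/16147) = 9322/16147 ≈ 0.57732)
-2589*H + u = -2589*5 + 9322/16147 = -12945 + 9322/16147 = -209013593/16147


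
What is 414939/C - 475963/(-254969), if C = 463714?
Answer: 326507288473/118232694866 ≈ 2.7616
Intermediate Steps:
414939/C - 475963/(-254969) = 414939/463714 - 475963/(-254969) = 414939*(1/463714) - 475963*(-1/254969) = 414939/463714 + 475963/254969 = 326507288473/118232694866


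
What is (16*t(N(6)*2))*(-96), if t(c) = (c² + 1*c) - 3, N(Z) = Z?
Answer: -235008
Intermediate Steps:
t(c) = -3 + c + c² (t(c) = (c² + c) - 3 = (c + c²) - 3 = -3 + c + c²)
(16*t(N(6)*2))*(-96) = (16*(-3 + 6*2 + (6*2)²))*(-96) = (16*(-3 + 12 + 12²))*(-96) = (16*(-3 + 12 + 144))*(-96) = (16*153)*(-96) = 2448*(-96) = -235008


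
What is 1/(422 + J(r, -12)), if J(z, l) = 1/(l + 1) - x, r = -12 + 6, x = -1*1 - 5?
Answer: 11/4707 ≈ 0.0023369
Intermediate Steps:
x = -6 (x = -1 - 5 = -6)
r = -6
J(z, l) = 6 + 1/(1 + l) (J(z, l) = 1/(l + 1) - 1*(-6) = 1/(1 + l) + 6 = 6 + 1/(1 + l))
1/(422 + J(r, -12)) = 1/(422 + (7 + 6*(-12))/(1 - 12)) = 1/(422 + (7 - 72)/(-11)) = 1/(422 - 1/11*(-65)) = 1/(422 + 65/11) = 1/(4707/11) = 11/4707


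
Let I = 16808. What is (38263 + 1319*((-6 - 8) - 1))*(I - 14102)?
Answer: 50001468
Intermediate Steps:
(38263 + 1319*((-6 - 8) - 1))*(I - 14102) = (38263 + 1319*((-6 - 8) - 1))*(16808 - 14102) = (38263 + 1319*(-14 - 1))*2706 = (38263 + 1319*(-15))*2706 = (38263 - 19785)*2706 = 18478*2706 = 50001468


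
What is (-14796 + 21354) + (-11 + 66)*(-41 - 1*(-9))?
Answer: 4798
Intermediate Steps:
(-14796 + 21354) + (-11 + 66)*(-41 - 1*(-9)) = 6558 + 55*(-41 + 9) = 6558 + 55*(-32) = 6558 - 1760 = 4798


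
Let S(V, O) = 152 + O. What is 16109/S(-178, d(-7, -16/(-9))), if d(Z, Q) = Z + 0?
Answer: 16109/145 ≈ 111.10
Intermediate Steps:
d(Z, Q) = Z
16109/S(-178, d(-7, -16/(-9))) = 16109/(152 - 7) = 16109/145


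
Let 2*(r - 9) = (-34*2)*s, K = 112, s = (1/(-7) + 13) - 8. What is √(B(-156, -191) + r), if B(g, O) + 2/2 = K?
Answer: 2*I*√553/7 ≈ 6.7188*I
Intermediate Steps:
s = 34/7 (s = (-⅐ + 13) - 8 = 90/7 - 8 = 34/7 ≈ 4.8571)
B(g, O) = 111 (B(g, O) = -1 + 112 = 111)
r = -1093/7 (r = 9 + (-34*2*(34/7))/2 = 9 + (-68*34/7)/2 = 9 + (½)*(-2312/7) = 9 - 1156/7 = -1093/7 ≈ -156.14)
√(B(-156, -191) + r) = √(111 - 1093/7) = √(-316/7) = 2*I*√553/7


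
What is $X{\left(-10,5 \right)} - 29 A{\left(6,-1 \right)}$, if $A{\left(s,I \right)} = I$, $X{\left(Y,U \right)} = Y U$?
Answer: $-21$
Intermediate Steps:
$X{\left(Y,U \right)} = U Y$
$X{\left(-10,5 \right)} - 29 A{\left(6,-1 \right)} = 5 \left(-10\right) - -29 = -50 + 29 = -21$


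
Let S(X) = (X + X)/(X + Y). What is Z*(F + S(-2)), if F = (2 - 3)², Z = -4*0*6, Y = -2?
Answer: 0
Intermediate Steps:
Z = 0 (Z = 0*6 = 0)
F = 1 (F = (-1)² = 1)
S(X) = 2*X/(-2 + X) (S(X) = (X + X)/(X - 2) = (2*X)/(-2 + X) = 2*X/(-2 + X))
Z*(F + S(-2)) = 0*(1 + 2*(-2)/(-2 - 2)) = 0*(1 + 2*(-2)/(-4)) = 0*(1 + 2*(-2)*(-¼)) = 0*(1 + 1) = 0*2 = 0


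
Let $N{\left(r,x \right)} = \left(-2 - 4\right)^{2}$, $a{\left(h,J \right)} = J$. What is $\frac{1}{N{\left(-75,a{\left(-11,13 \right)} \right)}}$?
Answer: $\frac{1}{36} \approx 0.027778$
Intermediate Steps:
$N{\left(r,x \right)} = 36$ ($N{\left(r,x \right)} = \left(-6\right)^{2} = 36$)
$\frac{1}{N{\left(-75,a{\left(-11,13 \right)} \right)}} = \frac{1}{36}$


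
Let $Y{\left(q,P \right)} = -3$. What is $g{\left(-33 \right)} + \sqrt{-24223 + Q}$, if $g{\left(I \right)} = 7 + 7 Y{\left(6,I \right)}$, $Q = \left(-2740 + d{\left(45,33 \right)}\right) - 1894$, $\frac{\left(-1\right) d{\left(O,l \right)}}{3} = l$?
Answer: $-14 + 2 i \sqrt{7239} \approx -14.0 + 170.16 i$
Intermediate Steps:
$d{\left(O,l \right)} = - 3 l$
$Q = -4733$ ($Q = \left(-2740 - 99\right) - 1894 = -2839 - 1894 = -4733$)
$g{\left(I \right)} = -14$ ($g{\left(I \right)} = 7 + 7 \left(-3\right) = 7 - 21 = -14$)
$g{\left(-33 \right)} + \sqrt{-24223 + Q} = -14 + \sqrt{-24223 - 4733} = -14 + \sqrt{-28956} = -14 + 2 i \sqrt{7239}$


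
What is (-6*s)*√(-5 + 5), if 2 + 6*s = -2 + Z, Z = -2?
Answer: 0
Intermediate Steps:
s = -1 (s = -⅓ + (-2 - 2)/6 = -⅓ + (⅙)*(-4) = -⅓ - ⅔ = -1)
(-6*s)*√(-5 + 5) = (-6*(-1))*√(-5 + 5) = 6*√0 = 6*0 = 0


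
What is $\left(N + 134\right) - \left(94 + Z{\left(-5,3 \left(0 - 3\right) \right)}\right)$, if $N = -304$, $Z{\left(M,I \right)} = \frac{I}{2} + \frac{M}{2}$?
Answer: $-257$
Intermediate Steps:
$Z{\left(M,I \right)} = \frac{I}{2} + \frac{M}{2}$ ($Z{\left(M,I \right)} = I \frac{1}{2} + M \frac{1}{2} = \frac{I}{2} + \frac{M}{2}$)
$\left(N + 134\right) - \left(94 + Z{\left(-5,3 \left(0 - 3\right) \right)}\right) = \left(-304 + 134\right) - \left(94 - \frac{5}{2} + \frac{1}{2} \cdot 3 \left(0 - 3\right)\right) = -170 - \left(\frac{183}{2} + \frac{1}{2} \cdot 3 \left(-3\right)\right) = -170 - \left(\frac{183}{2} - \frac{9}{2}\right) = -170 - 87 = -257$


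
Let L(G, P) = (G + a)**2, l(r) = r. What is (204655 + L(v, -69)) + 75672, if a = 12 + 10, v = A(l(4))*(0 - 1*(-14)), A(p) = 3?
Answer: 284423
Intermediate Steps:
v = 42 (v = 3*(0 - 1*(-14)) = 3*(0 + 14) = 3*14 = 42)
a = 22
L(G, P) = (22 + G)**2 (L(G, P) = (G + 22)**2 = (22 + G)**2)
(204655 + L(v, -69)) + 75672 = (204655 + (22 + 42)**2) + 75672 = (204655 + 64**2) + 75672 = (204655 + 4096) + 75672 = 208751 + 75672 = 284423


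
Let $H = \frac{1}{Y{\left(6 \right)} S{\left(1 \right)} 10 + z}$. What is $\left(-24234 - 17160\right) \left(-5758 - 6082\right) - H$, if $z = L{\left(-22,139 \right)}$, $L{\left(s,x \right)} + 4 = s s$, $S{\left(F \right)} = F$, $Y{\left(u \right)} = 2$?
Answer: $\frac{245052479999}{500} \approx 4.901 \cdot 10^{8}$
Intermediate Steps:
$L{\left(s,x \right)} = -4 + s^{2}$ ($L{\left(s,x \right)} = -4 + s s = -4 + s^{2}$)
$z = 480$ ($z = -4 + \left(-22\right)^{2} = -4 + 484 = 480$)
$H = \frac{1}{500}$ ($H = \frac{1}{2 \cdot 1 \cdot 10 + 480} = \frac{1}{2 \cdot 10 + 480} = \frac{1}{20 + 480} = \frac{1}{500} \approx 0.002$)
$\left(-24234 - 17160\right) \left(-5758 - 6082\right) - H = \left(-24234 - 17160\right) \left(-5758 - 6082\right) - \frac{1}{500} = \left(-41394\right) \left(-11840\right) - \frac{1}{500} = 490104960 - \frac{1}{500} = \frac{245052479999}{500}$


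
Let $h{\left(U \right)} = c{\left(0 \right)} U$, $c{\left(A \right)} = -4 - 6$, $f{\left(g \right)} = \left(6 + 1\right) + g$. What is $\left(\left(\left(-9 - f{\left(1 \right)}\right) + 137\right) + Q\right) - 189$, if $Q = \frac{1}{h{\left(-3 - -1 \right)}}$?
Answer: $- \frac{1379}{20} \approx -68.95$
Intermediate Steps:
$f{\left(g \right)} = 7 + g$
$c{\left(A \right)} = -10$ ($c{\left(A \right)} = -4 - 6 = -10$)
$h{\left(U \right)} = - 10 U$
$Q = \frac{1}{20}$ ($Q = \frac{1}{\left(-10\right) \left(-3 - -1\right)} = \frac{1}{\left(-10\right) \left(-3 + 1\right)} = \frac{1}{\left(-10\right) \left(-2\right)} = \frac{1}{20} \approx 0.05$)
$\left(\left(\left(-9 - f{\left(1 \right)}\right) + 137\right) + Q\right) - 189 = \left(\left(\left(-9 - \left(7 + 1\right)\right) + 137\right) + \frac{1}{20}\right) - 189 = \left(\left(\left(-9 - 8\right) + 137\right) + \frac{1}{20}\right) - 189 = \left(\left(-17 + 137\right) + \frac{1}{20}\right) - 189 = \left(120 + \frac{1}{20}\right) - 189 = \frac{2401}{20} - 189 = - \frac{1379}{20}$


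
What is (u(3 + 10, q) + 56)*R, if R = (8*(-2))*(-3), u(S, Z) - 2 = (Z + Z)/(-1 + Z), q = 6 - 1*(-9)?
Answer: 20208/7 ≈ 2886.9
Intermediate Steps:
q = 15 (q = 6 + 9 = 15)
u(S, Z) = 2 + 2*Z/(-1 + Z) (u(S, Z) = 2 + (Z + Z)/(-1 + Z) = 2 + (2*Z)/(-1 + Z) = 2 + 2*Z/(-1 + Z))
R = 48 (R = -16*(-3) = 48)
(u(3 + 10, q) + 56)*R = (2*(-1 + 2*15)/(-1 + 15) + 56)*48 = (2*(-1 + 30)/14 + 56)*48 = (2*(1/14)*29 + 56)*48 = (29/7 + 56)*48 = (421/7)*48 = 20208/7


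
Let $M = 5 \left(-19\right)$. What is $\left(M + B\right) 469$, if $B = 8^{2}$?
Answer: $-14539$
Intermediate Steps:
$B = 64$
$M = -95$
$\left(M + B\right) 469 = \left(-95 + 64\right) 469 = \left(-31\right) 469 = -14539$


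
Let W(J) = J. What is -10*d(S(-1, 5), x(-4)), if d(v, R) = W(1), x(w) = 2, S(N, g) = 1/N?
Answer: -10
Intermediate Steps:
d(v, R) = 1
-10*d(S(-1, 5), x(-4)) = -10*1 = -10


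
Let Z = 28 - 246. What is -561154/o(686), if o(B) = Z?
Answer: 280577/109 ≈ 2574.1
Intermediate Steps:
Z = -218
o(B) = -218
-561154/o(686) = -561154/(-218) = -561154*(-1/218) = 280577/109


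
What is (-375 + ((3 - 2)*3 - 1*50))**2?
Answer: 178084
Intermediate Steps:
(-375 + ((3 - 2)*3 - 1*50))**2 = (-375 + (1*3 - 50))**2 = (-375 + (3 - 50))**2 = (-375 - 47)**2 = (-422)**2 = 178084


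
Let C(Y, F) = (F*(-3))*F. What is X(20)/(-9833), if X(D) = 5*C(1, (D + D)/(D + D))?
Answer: 15/9833 ≈ 0.0015255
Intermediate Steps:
C(Y, F) = -3*F**2 (C(Y, F) = (-3*F)*F = -3*F**2)
X(D) = -15 (X(D) = 5*(-3*((D + D)/(D + D))**2) = 5*(-3*((2*D)/((2*D)))**2) = 5*(-3*((2*D)*(1/(2*D)))**2) = 5*(-3*1**2) = 5*(-3*1) = 5*(-3) = -15)
X(20)/(-9833) = -15/(-9833) = -15*(-1/9833) = 15/9833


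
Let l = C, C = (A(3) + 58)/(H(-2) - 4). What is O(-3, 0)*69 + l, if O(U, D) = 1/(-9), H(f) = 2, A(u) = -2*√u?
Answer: -110/3 + √3 ≈ -34.935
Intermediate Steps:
C = -29 + √3 (C = (-2*√3 + 58)/(2 - 4) = (58 - 2*√3)/(-2) = (58 - 2*√3)*(-½) = -29 + √3 ≈ -27.268)
l = -29 + √3 ≈ -27.268
O(U, D) = -⅑
O(-3, 0)*69 + l = -⅑*69 + (-29 + √3) = -23/3 + (-29 + √3) = -110/3 + √3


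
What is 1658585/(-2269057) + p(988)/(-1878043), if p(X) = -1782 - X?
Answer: -3108608661265/4261386615451 ≈ -0.72948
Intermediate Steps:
1658585/(-2269057) + p(988)/(-1878043) = 1658585/(-2269057) + (-1782 - 1*988)/(-1878043) = 1658585*(-1/2269057) + (-1782 - 988)*(-1/1878043) = -1658585/2269057 - 2770*(-1/1878043) = -1658585/2269057 + 2770/1878043 = -3108608661265/4261386615451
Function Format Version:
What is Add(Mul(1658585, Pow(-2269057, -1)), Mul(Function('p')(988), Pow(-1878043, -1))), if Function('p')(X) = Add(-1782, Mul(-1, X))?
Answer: Rational(-3108608661265, 4261386615451) ≈ -0.72948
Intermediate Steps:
Add(Mul(1658585, Pow(-2269057, -1)), Mul(Function('p')(988), Pow(-1878043, -1))) = Add(Mul(1658585, Pow(-2269057, -1)), Mul(Add(-1782, Mul(-1, 988)), Pow(-1878043, -1))) = Add(Mul(1658585, Rational(-1, 2269057)), Mul(Add(-1782, -988), Rational(-1, 1878043))) = Add(Rational(-1658585, 2269057), Mul(-2770, Rational(-1, 1878043))) = Add(Rational(-1658585, 2269057), Rational(2770, 1878043)) = Rational(-3108608661265, 4261386615451)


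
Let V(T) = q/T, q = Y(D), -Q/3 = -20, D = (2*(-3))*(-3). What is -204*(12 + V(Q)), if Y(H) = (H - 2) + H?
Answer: -12818/5 ≈ -2563.6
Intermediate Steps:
D = 18 (D = -6*(-3) = 18)
Y(H) = -2 + 2*H (Y(H) = (-2 + H) + H = -2 + 2*H)
Q = 60 (Q = -3*(-20) = 60)
q = 34 (q = -2 + 2*18 = -2 + 36 = 34)
V(T) = 34/T
-204*(12 + V(Q)) = -204*(12 + 34/60) = -204*(12 + 34*(1/60)) = -204*(12 + 17/30) = -204*377/30 = -12818/5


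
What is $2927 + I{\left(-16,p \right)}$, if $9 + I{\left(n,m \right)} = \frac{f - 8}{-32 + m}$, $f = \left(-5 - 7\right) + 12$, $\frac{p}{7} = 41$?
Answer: $\frac{744082}{255} \approx 2918.0$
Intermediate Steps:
$p = 287$ ($p = 7 \cdot 41 = 287$)
$f = 0$ ($f = -12 + 12 = 0$)
$I{\left(n,m \right)} = -9 - \frac{8}{-32 + m}$ ($I{\left(n,m \right)} = -9 + \frac{0 - 8}{-32 + m} = -9 - \frac{8}{-32 + m}$)
$2927 + I{\left(-16,p \right)} = 2927 + \frac{280 - 2583}{-32 + 287} = 2927 + \frac{280 - 2583}{255} = 2927 + \frac{1}{255} \left(-2303\right) = 2927 - \frac{2303}{255} = \frac{744082}{255}$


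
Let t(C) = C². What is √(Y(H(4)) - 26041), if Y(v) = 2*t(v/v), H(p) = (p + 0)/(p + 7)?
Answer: I*√26039 ≈ 161.37*I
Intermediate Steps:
H(p) = p/(7 + p)
Y(v) = 2 (Y(v) = 2*(v/v)² = 2*1² = 2*1 = 2)
√(Y(H(4)) - 26041) = √(2 - 26041) = √(-26039) = I*√26039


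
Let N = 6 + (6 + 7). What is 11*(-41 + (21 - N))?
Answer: -429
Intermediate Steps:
N = 19 (N = 6 + 13 = 19)
11*(-41 + (21 - N)) = 11*(-41 + (21 - 1*19)) = 11*(-41 + (21 - 19)) = 11*(-41 + 2) = 11*(-39) = -429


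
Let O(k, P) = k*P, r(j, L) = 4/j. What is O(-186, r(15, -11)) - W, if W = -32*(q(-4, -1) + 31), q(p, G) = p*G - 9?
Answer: 3912/5 ≈ 782.40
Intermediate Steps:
O(k, P) = P*k
q(p, G) = -9 + G*p (q(p, G) = G*p - 9 = -9 + G*p)
W = -832 (W = -32*((-9 - 1*(-4)) + 31) = -32*((-9 + 4) + 31) = -32*(-5 + 31) = -32*26 = -832)
O(-186, r(15, -11)) - W = (4/15)*(-186) - 1*(-832) = (4*(1/15))*(-186) + 832 = (4/15)*(-186) + 832 = -248/5 + 832 = 3912/5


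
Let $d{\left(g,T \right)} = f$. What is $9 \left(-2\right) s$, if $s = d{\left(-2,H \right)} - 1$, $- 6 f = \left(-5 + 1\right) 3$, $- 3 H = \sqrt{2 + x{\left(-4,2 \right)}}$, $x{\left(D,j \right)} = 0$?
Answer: $-18$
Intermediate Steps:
$H = - \frac{\sqrt{2}}{3}$ ($H = - \frac{\sqrt{2 + 0}}{3} = - \frac{\sqrt{2}}{3} \approx -0.4714$)
$f = 2$ ($f = - \frac{\left(-5 + 1\right) 3}{6} = - \frac{\left(-4\right) 3}{6} = \left(- \frac{1}{6}\right) \left(-12\right) = 2$)
$d{\left(g,T \right)} = 2$
$s = 1$ ($s = 2 - 1 = 1$)
$9 \left(-2\right) s = 9 \left(-2\right) 1 = \left(-18\right) 1 = -18$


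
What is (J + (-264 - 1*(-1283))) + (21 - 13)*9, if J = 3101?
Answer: 4192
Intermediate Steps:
(J + (-264 - 1*(-1283))) + (21 - 13)*9 = (3101 + (-264 - 1*(-1283))) + (21 - 13)*9 = (3101 + (-264 + 1283)) + 8*9 = (3101 + 1019) + 72 = 4120 + 72 = 4192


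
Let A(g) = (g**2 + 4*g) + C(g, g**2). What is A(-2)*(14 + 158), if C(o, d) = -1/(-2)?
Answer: -602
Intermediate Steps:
C(o, d) = 1/2 (C(o, d) = -1*(-1/2) = 1/2)
A(g) = 1/2 + g**2 + 4*g (A(g) = (g**2 + 4*g) + 1/2 = 1/2 + g**2 + 4*g)
A(-2)*(14 + 158) = (1/2 + (-2)**2 + 4*(-2))*(14 + 158) = (1/2 + 4 - 8)*172 = -7/2*172 = -602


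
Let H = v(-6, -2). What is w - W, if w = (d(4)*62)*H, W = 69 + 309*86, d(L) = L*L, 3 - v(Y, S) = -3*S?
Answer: -29619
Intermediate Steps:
v(Y, S) = 3 + 3*S (v(Y, S) = 3 - (-3)*S = 3 + 3*S)
d(L) = L²
W = 26643 (W = 69 + 26574 = 26643)
H = -3 (H = 3 + 3*(-2) = 3 - 6 = -3)
w = -2976 (w = (4²*62)*(-3) = (16*62)*(-3) = 992*(-3) = -2976)
w - W = -2976 - 1*26643 = -2976 - 26643 = -29619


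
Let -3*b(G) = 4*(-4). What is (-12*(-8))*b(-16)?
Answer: 512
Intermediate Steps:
b(G) = 16/3 (b(G) = -4*(-4)/3 = -⅓*(-16) = 16/3)
(-12*(-8))*b(-16) = -12*(-8)*(16/3) = 96*(16/3) = 512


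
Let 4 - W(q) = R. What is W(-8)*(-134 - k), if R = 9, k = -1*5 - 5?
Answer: 620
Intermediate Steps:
k = -10 (k = -5 - 5 = -10)
W(q) = -5 (W(q) = 4 - 1*9 = 4 - 9 = -5)
W(-8)*(-134 - k) = -5*(-134 - 1*(-10)) = -5*(-134 + 10) = -5*(-124) = 620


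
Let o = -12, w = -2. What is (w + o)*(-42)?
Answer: 588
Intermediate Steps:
(w + o)*(-42) = (-2 - 12)*(-42) = -14*(-42) = 588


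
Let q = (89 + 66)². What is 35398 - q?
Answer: 11373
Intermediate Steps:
q = 24025 (q = 155² = 24025)
35398 - q = 35398 - 1*24025 = 35398 - 24025 = 11373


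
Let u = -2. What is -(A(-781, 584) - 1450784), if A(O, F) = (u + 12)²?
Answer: 1450684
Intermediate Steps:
A(O, F) = 100 (A(O, F) = (-2 + 12)² = 10² = 100)
-(A(-781, 584) - 1450784) = -(100 - 1450784) = -1*(-1450684) = 1450684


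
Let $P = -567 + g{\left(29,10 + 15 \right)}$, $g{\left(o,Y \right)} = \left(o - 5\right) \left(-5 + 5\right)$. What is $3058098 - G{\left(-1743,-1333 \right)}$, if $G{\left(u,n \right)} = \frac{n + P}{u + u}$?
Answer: $\frac{5330263864}{1743} \approx 3.0581 \cdot 10^{6}$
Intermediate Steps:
$g{\left(o,Y \right)} = 0$ ($g{\left(o,Y \right)} = \left(-5 + o\right) 0 = 0$)
$P = -567$ ($P = -567 + 0 = -567$)
$G{\left(u,n \right)} = \frac{-567 + n}{2 u}$ ($G{\left(u,n \right)} = \frac{n - 567}{u + u} = \frac{-567 + n}{2 u}$)
$3058098 - G{\left(-1743,-1333 \right)} = 3058098 - \frac{-567 - 1333}{2 \left(-1743\right)} = 3058098 - \frac{1}{2} \left(- \frac{1}{1743}\right) \left(-1900\right) = 3058098 - \frac{950}{1743} = \frac{5330263864}{1743}$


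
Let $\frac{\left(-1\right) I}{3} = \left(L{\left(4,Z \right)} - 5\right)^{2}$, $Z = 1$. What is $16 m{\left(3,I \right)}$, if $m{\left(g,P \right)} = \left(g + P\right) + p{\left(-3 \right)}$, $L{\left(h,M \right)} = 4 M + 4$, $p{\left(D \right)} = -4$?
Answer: $-448$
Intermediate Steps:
$L{\left(h,M \right)} = 4 + 4 M$
$I = -27$ ($I = - 3 \left(\left(4 + 4 \cdot 1\right) - 5\right)^{2} = - 3 \left(\left(4 + 4\right) - 5\right)^{2} = - 3 \left(8 - 5\right)^{2} = - 3 \cdot 3^{2} = \left(-3\right) 9 = -27$)
$m{\left(g,P \right)} = -4 + P + g$ ($m{\left(g,P \right)} = \left(g + P\right) - 4 = \left(P + g\right) - 4 = -4 + P + g$)
$16 m{\left(3,I \right)} = 16 \left(-4 - 27 + 3\right) = 16 \left(-28\right) = -448$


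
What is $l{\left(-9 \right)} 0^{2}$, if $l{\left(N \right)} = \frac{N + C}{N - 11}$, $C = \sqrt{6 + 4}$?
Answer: $0$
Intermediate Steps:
$C = \sqrt{10} \approx 3.1623$
$l{\left(N \right)} = \frac{N + \sqrt{10}}{-11 + N}$ ($l{\left(N \right)} = \frac{N + \sqrt{10}}{N - 11} = \frac{N + \sqrt{10}}{-11 + N}$)
$l{\left(-9 \right)} 0^{2} = \frac{-9 + \sqrt{10}}{-11 - 9} \cdot 0^{2} = \frac{-9 + \sqrt{10}}{-20} \cdot 0 = - \frac{-9 + \sqrt{10}}{20} \cdot 0 = \left(\frac{9}{20} - \frac{\sqrt{10}}{20}\right) 0 = 0$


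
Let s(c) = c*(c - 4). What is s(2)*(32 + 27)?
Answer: -236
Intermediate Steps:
s(c) = c*(-4 + c)
s(2)*(32 + 27) = (2*(-4 + 2))*(32 + 27) = (2*(-2))*59 = -4*59 = -236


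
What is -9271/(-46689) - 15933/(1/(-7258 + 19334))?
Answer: -8983286118341/46689 ≈ -1.9241e+8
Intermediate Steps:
-9271/(-46689) - 15933/(1/(-7258 + 19334)) = -9271*(-1/46689) - 15933/(1/12076) = 9271/46689 - 15933/1/12076 = 9271/46689 - 15933*12076 = 9271/46689 - 192406908 = -8983286118341/46689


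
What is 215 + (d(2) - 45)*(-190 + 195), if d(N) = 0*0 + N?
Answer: 0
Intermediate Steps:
d(N) = N (d(N) = 0 + N = N)
215 + (d(2) - 45)*(-190 + 195) = 215 + (2 - 45)*(-190 + 195) = 215 - 43*5 = 215 - 215 = 0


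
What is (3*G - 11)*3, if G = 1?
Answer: -24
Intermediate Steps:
(3*G - 11)*3 = (3*1 - 11)*3 = (3 - 11)*3 = -8*3 = -24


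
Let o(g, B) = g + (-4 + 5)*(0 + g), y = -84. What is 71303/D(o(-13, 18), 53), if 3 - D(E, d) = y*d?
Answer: 71303/4455 ≈ 16.005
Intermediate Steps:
o(g, B) = 2*g (o(g, B) = g + 1*g = g + g = 2*g)
D(E, d) = 3 + 84*d (D(E, d) = 3 - (-84)*d = 3 + 84*d)
71303/D(o(-13, 18), 53) = 71303/(3 + 84*53) = 71303/(3 + 4452) = 71303/4455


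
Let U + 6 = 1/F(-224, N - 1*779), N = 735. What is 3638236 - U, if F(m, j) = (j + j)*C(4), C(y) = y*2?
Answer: 2561322369/704 ≈ 3.6382e+6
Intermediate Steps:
C(y) = 2*y
F(m, j) = 16*j (F(m, j) = (j + j)*(2*4) = (2*j)*8 = 16*j)
U = -4225/704 (U = -6 + 1/(16*(735 - 1*779)) = -6 + 1/(16*(735 - 779)) = -6 + 1/(16*(-44)) = -6 + 1/(-704) = -6 - 1/704 = -4225/704 ≈ -6.0014)
3638236 - U = 3638236 - 1*(-4225/704) = 3638236 + 4225/704 = 2561322369/704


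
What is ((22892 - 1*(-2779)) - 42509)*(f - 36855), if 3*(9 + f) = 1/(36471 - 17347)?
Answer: 17805860085533/28686 ≈ 6.2072e+8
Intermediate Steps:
f = -516347/57372 (f = -9 + 1/(3*(36471 - 17347)) = -9 + (⅓)/19124 = -9 + (⅓)*(1/19124) = -9 + 1/57372 = -516347/57372 ≈ -9.0000)
((22892 - 1*(-2779)) - 42509)*(f - 36855) = ((22892 - 1*(-2779)) - 42509)*(-516347/57372 - 36855) = ((22892 + 2779) - 42509)*(-2114961407/57372) = (25671 - 42509)*(-2114961407/57372) = -16838*(-2114961407/57372) = 17805860085533/28686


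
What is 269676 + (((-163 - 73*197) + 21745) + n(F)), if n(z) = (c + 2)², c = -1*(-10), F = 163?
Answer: 277021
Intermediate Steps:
c = 10
n(z) = 144 (n(z) = (10 + 2)² = 12² = 144)
269676 + (((-163 - 73*197) + 21745) + n(F)) = 269676 + (((-163 - 73*197) + 21745) + 144) = 269676 + (((-163 - 14381) + 21745) + 144) = 269676 + ((-14544 + 21745) + 144) = 269676 + (7201 + 144) = 269676 + 7345 = 277021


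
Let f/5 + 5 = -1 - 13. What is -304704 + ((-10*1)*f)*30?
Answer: -276204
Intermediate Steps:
f = -95 (f = -25 + 5*(-1 - 13) = -25 + 5*(-14) = -25 - 70 = -95)
-304704 + ((-10*1)*f)*30 = -304704 + (-10*1*(-95))*30 = -304704 - 10*(-95)*30 = -304704 + 950*30 = -304704 + 28500 = -276204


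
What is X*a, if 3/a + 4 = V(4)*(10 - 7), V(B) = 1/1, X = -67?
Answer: 201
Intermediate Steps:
V(B) = 1
a = -3 (a = 3/(-4 + 1*(10 - 7)) = 3/(-4 + 1*3) = 3/(-4 + 3) = 3/(-1) = 3*(-1) = -3)
X*a = -67*(-3) = 201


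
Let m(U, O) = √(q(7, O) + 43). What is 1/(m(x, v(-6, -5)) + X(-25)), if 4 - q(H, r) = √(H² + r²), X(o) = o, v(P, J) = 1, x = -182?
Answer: -1/(25 - √(47 - 5*√2)) ≈ -0.053530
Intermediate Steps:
q(H, r) = 4 - √(H² + r²)
m(U, O) = √(47 - √(49 + O²)) (m(U, O) = √((4 - √(7² + O²)) + 43) = √((4 - √(49 + O²)) + 43) = √(47 - √(49 + O²)))
1/(m(x, v(-6, -5)) + X(-25)) = 1/(√(47 - √(49 + 1²)) - 25) = 1/(√(47 - √(49 + 1)) - 25) = 1/(√(47 - √50) - 25) = 1/(√(47 - 5*√2) - 25) = 1/(-25 + √(47 - 5*√2))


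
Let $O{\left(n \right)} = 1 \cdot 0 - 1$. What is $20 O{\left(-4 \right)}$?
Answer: $-20$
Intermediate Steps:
$O{\left(n \right)} = -1$ ($O{\left(n \right)} = 0 - 1 = -1$)
$20 O{\left(-4 \right)} = 20 \left(-1\right) = -20$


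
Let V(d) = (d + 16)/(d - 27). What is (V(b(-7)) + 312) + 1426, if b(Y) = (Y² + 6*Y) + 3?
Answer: 29520/17 ≈ 1736.5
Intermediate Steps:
b(Y) = 3 + Y² + 6*Y
V(d) = (16 + d)/(-27 + d)
(V(b(-7)) + 312) + 1426 = ((16 + (3 + (-7)² + 6*(-7)))/(-27 + (3 + (-7)² + 6*(-7))) + 312) + 1426 = ((16 + (3 + 49 - 42))/(-27 + (3 + 49 - 42)) + 312) + 1426 = ((16 + 10)/(-27 + 10) + 312) + 1426 = (26/(-17) + 312) + 1426 = (-1/17*26 + 312) + 1426 = (-26/17 + 312) + 1426 = 5278/17 + 1426 = 29520/17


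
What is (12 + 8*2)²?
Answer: 784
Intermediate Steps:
(12 + 8*2)² = (12 + 16)² = 28² = 784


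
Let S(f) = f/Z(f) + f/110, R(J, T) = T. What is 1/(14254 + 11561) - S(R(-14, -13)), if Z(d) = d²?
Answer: 1440763/7383090 ≈ 0.19514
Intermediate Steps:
S(f) = 1/f + f/110 (S(f) = f/(f²) + f/110 = f/f² + f*(1/110) = 1/f + f/110)
1/(14254 + 11561) - S(R(-14, -13)) = 1/(14254 + 11561) - (1/(-13) + (1/110)*(-13)) = 1/25815 - (-1/13 - 13/110) = 1/25815 - 1*(-279/1430) = 1/25815 + 279/1430 = 1440763/7383090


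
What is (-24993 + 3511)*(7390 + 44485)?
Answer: -1114378750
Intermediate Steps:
(-24993 + 3511)*(7390 + 44485) = -21482*51875 = -1114378750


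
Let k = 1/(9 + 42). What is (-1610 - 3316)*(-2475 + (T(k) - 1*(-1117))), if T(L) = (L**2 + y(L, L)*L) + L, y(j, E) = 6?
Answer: 5799215600/867 ≈ 6.6888e+6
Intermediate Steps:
k = 1/51 ≈ 0.019608
T(L) = L**2 + 7*L (T(L) = (L**2 + 6*L) + L = L**2 + 7*L)
(-1610 - 3316)*(-2475 + (T(k) - 1*(-1117))) = (-1610 - 3316)*(-2475 + ((7 + 1/51)/51 - 1*(-1117))) = -4926*(-2475 + ((1/51)*(358/51) + 1117)) = -4926*(-2475 + (358/2601 + 1117)) = -4926*(-2475 + 2905675/2601) = -4926*(-3531800/2601) = 5799215600/867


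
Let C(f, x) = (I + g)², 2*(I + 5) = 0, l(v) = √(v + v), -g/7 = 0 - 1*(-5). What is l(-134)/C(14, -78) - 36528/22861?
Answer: -36528/22861 + I*√67/800 ≈ -1.5978 + 0.010232*I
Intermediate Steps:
g = -35 (g = -7*(0 - 1*(-5)) = -7*(0 + 5) = -7*5 = -35)
l(v) = √2*√v (l(v) = √(2*v) = √2*√v)
I = -5 (I = -5 + (½)*0 = -5 + 0 = -5)
C(f, x) = 1600 (C(f, x) = (-5 - 35)² = (-40)² = 1600)
l(-134)/C(14, -78) - 36528/22861 = (√2*√(-134))/1600 - 36528/22861 = (√2*(I*√134))*(1/1600) - 36528*1/22861 = (2*I*√67)*(1/1600) - 36528/22861 = I*√67/800 - 36528/22861 = -36528/22861 + I*√67/800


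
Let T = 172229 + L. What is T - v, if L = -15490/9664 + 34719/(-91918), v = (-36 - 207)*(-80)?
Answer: 33930007440073/222073888 ≈ 1.5279e+5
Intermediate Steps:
v = 19440 (v = -243*(-80) = 19440)
L = -439833559/222073888 (L = -15490*1/9664 + 34719*(-1/91918) = -7745/4832 - 34719/91918 = -439833559/222073888 ≈ -1.9806)
T = 38247123822793/222073888 (T = 172229 - 439833559/222073888 = 38247123822793/222073888 ≈ 1.7223e+5)
T - v = 38247123822793/222073888 - 1*19440 = 38247123822793/222073888 - 19440 = 33930007440073/222073888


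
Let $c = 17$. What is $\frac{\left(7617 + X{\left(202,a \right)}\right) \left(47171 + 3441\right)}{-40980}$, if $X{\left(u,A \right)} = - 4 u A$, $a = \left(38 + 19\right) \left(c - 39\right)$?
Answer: $- \frac{4305600799}{3415} \approx -1.2608 \cdot 10^{6}$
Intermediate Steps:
$a = -1254$ ($a = \left(38 + 19\right) \left(17 - 39\right) = 57 \left(-22\right) = -1254$)
$X{\left(u,A \right)} = - 4 A u$
$\frac{\left(7617 + X{\left(202,a \right)}\right) \left(47171 + 3441\right)}{-40980} = \frac{\left(7617 - \left(-5016\right) 202\right) \left(47171 + 3441\right)}{-40980} = \left(7617 + 1013232\right) 50612 \left(- \frac{1}{40980}\right) = 1020849 \cdot 50612 \left(- \frac{1}{40980}\right) = 51667209588 \left(- \frac{1}{40980}\right) = - \frac{4305600799}{3415}$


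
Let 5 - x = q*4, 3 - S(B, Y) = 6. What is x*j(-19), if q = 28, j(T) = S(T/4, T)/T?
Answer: -321/19 ≈ -16.895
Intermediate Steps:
S(B, Y) = -3 (S(B, Y) = 3 - 1*6 = 3 - 6 = -3)
j(T) = -3/T
x = -107 (x = 5 - 28*4 = 5 - 1*112 = 5 - 112 = -107)
x*j(-19) = -(-321)/(-19) = -(-321)*(-1)/19 = -107*3/19 = -321/19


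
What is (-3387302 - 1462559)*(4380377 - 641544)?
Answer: -18132820352213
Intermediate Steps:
(-3387302 - 1462559)*(4380377 - 641544) = -4849861*3738833 = -18132820352213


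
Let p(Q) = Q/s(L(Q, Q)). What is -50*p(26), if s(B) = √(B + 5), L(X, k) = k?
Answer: -1300*√31/31 ≈ -233.49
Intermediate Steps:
s(B) = √(5 + B)
p(Q) = Q/√(5 + Q) (p(Q) = Q/(√(5 + Q)) = Q/√(5 + Q))
-50*p(26) = -1300/√(5 + 26) = -1300/√31 = -1300*√31/31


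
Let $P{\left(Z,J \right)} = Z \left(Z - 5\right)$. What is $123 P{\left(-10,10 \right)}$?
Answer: $18450$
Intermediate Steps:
$P{\left(Z,J \right)} = Z \left(-5 + Z\right)$
$123 P{\left(-10,10 \right)} = 123 \left(- 10 \left(-5 - 10\right)\right) = 123 \left(\left(-10\right) \left(-15\right)\right) = 123 \cdot 150 = 18450$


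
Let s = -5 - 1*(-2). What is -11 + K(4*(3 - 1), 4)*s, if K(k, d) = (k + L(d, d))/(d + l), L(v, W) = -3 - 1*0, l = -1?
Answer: -16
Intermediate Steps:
L(v, W) = -3 (L(v, W) = -3 + 0 = -3)
s = -3 (s = -5 + 2 = -3)
K(k, d) = (-3 + k)/(-1 + d) (K(k, d) = (k - 3)/(d - 1) = (-3 + k)/(-1 + d))
-11 + K(4*(3 - 1), 4)*s = -11 + ((-3 + 4*(3 - 1))/(-1 + 4))*(-3) = -11 + ((-3 + 4*2)/3)*(-3) = -11 + ((-3 + 8)/3)*(-3) = -11 + ((1/3)*5)*(-3) = -11 + (5/3)*(-3) = -11 - 5 = -16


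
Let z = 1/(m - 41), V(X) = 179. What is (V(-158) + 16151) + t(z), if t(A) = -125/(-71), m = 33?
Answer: 1159555/71 ≈ 16332.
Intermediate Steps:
z = -⅛ (z = 1/(33 - 41) = 1/(-8) = -⅛ ≈ -0.12500)
t(A) = 125/71 (t(A) = -125*(-1/71) = 125/71)
(V(-158) + 16151) + t(z) = (179 + 16151) + 125/71 = 16330 + 125/71 = 1159555/71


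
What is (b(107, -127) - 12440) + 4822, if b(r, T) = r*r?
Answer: 3831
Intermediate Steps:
b(r, T) = r²
(b(107, -127) - 12440) + 4822 = (107² - 12440) + 4822 = (11449 - 12440) + 4822 = -991 + 4822 = 3831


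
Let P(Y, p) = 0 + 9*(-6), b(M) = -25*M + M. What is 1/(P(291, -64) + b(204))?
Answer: -1/4950 ≈ -0.00020202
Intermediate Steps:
b(M) = -24*M
P(Y, p) = -54 (P(Y, p) = 0 - 54 = -54)
1/(P(291, -64) + b(204)) = 1/(-54 - 24*204) = 1/(-54 - 4896) = 1/(-4950) = -1/4950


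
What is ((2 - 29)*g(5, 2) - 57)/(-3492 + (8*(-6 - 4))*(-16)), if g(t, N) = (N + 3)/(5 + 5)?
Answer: 141/4424 ≈ 0.031872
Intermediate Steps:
g(t, N) = 3/10 + N/10 (g(t, N) = (3 + N)/10 = (3 + N)*(⅒) = 3/10 + N/10)
((2 - 29)*g(5, 2) - 57)/(-3492 + (8*(-6 - 4))*(-16)) = ((2 - 29)*(3/10 + (⅒)*2) - 57)/(-3492 + (8*(-6 - 4))*(-16)) = (-27*(3/10 + ⅕) - 57)/(-3492 + (8*(-10))*(-16)) = (-27*½ - 57)/(-3492 - 80*(-16)) = (-27/2 - 57)/(-3492 + 1280) = -141/2/(-2212) = -141/2*(-1/2212) = 141/4424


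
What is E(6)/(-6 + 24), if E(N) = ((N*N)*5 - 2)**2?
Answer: 15842/9 ≈ 1760.2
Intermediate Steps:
E(N) = (-2 + 5*N**2)**2 (E(N) = (N**2*5 - 2)**2 = (5*N**2 - 2)**2 = (-2 + 5*N**2)**2)
E(6)/(-6 + 24) = (-2 + 5*6**2)**2/(-6 + 24) = (-2 + 5*36)**2/18 = (-2 + 180)**2*(1/18) = 178**2*(1/18) = 31684*(1/18) = 15842/9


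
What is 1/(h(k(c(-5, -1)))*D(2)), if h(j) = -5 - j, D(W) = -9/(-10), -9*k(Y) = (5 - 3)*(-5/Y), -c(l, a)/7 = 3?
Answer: -42/187 ≈ -0.22460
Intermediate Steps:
c(l, a) = -21 (c(l, a) = -7*3 = -21)
k(Y) = 10/(9*Y) (k(Y) = -(5 - 3)*(-5/Y)/9 = -2*(-5/Y)/9 = -(-10)/(9*Y) = 10/(9*Y))
D(W) = 9/10 (D(W) = -9*(-1/10) = 9/10)
1/(h(k(c(-5, -1)))*D(2)) = 1/((-5 - 10/(9*(-21)))*(9/10)) = 1/((-5 - 10*(-1)/(9*21))*(9/10)) = 1/((-5 - 1*(-10/189))*(9/10)) = 1/((-5 + 10/189)*(9/10)) = 1/(-935/189*9/10) = 1/(-187/42) = -42/187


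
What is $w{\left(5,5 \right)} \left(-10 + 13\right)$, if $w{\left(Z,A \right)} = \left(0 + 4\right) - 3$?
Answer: $3$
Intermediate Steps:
$w{\left(Z,A \right)} = 1$ ($w{\left(Z,A \right)} = 4 - 3 = 1$)
$w{\left(5,5 \right)} \left(-10 + 13\right) = 1 \left(-10 + 13\right) = 1 \cdot 3 = 3$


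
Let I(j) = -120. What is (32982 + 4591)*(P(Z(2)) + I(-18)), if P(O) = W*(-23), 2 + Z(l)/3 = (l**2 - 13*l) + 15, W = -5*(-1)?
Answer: -8829655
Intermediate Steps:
W = 5
Z(l) = 39 - 39*l + 3*l**2 (Z(l) = -6 + 3*((l**2 - 13*l) + 15) = -6 + 3*(15 + l**2 - 13*l) = -6 + (45 - 39*l + 3*l**2) = 39 - 39*l + 3*l**2)
P(O) = -115 (P(O) = 5*(-23) = -115)
(32982 + 4591)*(P(Z(2)) + I(-18)) = (32982 + 4591)*(-115 - 120) = 37573*(-235) = -8829655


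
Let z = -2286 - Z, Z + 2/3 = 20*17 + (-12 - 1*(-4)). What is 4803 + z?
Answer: 6557/3 ≈ 2185.7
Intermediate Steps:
Z = 994/3 (Z = -2/3 + (20*17 + (-12 - 1*(-4))) = -2/3 + (340 + (-12 + 4)) = -2/3 + (340 - 8) = -2/3 + 332 = 994/3 ≈ 331.33)
z = -7852/3 (z = -2286 - 1*994/3 = -2286 - 994/3 = -7852/3 ≈ -2617.3)
4803 + z = 4803 - 7852/3 = 6557/3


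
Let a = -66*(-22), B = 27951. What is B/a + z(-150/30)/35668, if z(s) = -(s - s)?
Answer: 77/4 ≈ 19.250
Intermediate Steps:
a = 1452
z(s) = 0 (z(s) = -1*0 = 0)
B/a + z(-150/30)/35668 = 27951/1452 + 0/35668 = 27951*(1/1452) + 0*(1/35668) = 77/4 + 0 = 77/4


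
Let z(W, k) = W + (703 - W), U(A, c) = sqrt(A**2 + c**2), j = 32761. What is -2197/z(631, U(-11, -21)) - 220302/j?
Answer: -226848223/23030983 ≈ -9.8497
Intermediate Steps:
z(W, k) = 703
-2197/z(631, U(-11, -21)) - 220302/j = -2197/703 - 220302/32761 = -226848223/23030983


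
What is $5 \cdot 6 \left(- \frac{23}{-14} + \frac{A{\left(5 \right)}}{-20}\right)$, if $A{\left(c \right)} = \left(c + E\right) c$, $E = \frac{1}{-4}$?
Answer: $\frac{765}{56} \approx 13.661$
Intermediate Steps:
$E = - \frac{1}{4} \approx -0.25$
$A{\left(c \right)} = c \left(- \frac{1}{4} + c\right)$ ($A{\left(c \right)} = \left(c - \frac{1}{4}\right) c = \left(- \frac{1}{4} + c\right) c = c \left(- \frac{1}{4} + c\right)$)
$5 \cdot 6 \left(- \frac{23}{-14} + \frac{A{\left(5 \right)}}{-20}\right) = 5 \cdot 6 \left(- \frac{23}{-14} + \frac{5 \left(- \frac{1}{4} + 5\right)}{-20}\right) = 30 \left(\left(-23\right) \left(- \frac{1}{14}\right) + 5 \cdot \frac{19}{4} \left(- \frac{1}{20}\right)\right) = 30 \left(\frac{23}{14} + \frac{95}{4} \left(- \frac{1}{20}\right)\right) = 30 \left(\frac{23}{14} - \frac{19}{16}\right) = 30 \cdot \frac{51}{112} = \frac{765}{56}$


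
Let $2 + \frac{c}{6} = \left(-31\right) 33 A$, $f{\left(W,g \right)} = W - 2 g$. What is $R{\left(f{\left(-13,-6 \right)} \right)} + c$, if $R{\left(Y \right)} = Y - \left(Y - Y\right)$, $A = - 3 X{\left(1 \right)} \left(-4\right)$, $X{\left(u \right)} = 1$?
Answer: $-73669$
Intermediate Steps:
$A = 12$ ($A = \left(-3\right) 1 \left(-4\right) = \left(-3\right) \left(-4\right) = 12$)
$R{\left(Y \right)} = Y$ ($R{\left(Y \right)} = Y - 0 = Y + 0 = Y$)
$c = -73668$ ($c = -12 + 6 \left(-31\right) 33 \cdot 12 = -12 + 6 \left(\left(-1023\right) 12\right) = -12 + 6 \left(-12276\right) = -12 - 73656 = -73668$)
$R{\left(f{\left(-13,-6 \right)} \right)} + c = \left(-13 - -12\right) - 73668 = \left(-13 + 12\right) - 73668 = -1 - 73668 = -73669$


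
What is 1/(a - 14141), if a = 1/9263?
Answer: -9263/130988082 ≈ -7.0716e-5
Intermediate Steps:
a = 1/9263 ≈ 0.00010796
1/(a - 14141) = 1/(1/9263 - 14141) = 1/(-130988082/9263) = -9263/130988082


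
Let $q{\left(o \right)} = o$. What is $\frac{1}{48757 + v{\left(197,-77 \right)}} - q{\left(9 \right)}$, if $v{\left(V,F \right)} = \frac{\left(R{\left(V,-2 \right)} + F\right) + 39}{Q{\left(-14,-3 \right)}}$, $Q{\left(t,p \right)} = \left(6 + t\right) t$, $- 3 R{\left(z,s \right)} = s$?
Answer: $- \frac{1316427}{146270} \approx -9.0$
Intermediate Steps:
$R{\left(z,s \right)} = - \frac{s}{3}$
$Q{\left(t,p \right)} = t \left(6 + t\right)$
$v{\left(V,F \right)} = \frac{17}{48} + \frac{F}{112}$ ($v{\left(V,F \right)} = \frac{\left(\left(- \frac{1}{3}\right) \left(-2\right) + F\right) + 39}{\left(-14\right) \left(6 - 14\right)} = \frac{\left(\frac{2}{3} + F\right) + 39}{\left(-14\right) \left(-8\right)} = \frac{\frac{119}{3} + F}{112} = \left(\frac{119}{3} + F\right) \frac{1}{112} = \frac{17}{48} + \frac{F}{112}$)
$\frac{1}{48757 + v{\left(197,-77 \right)}} - q{\left(9 \right)} = \frac{1}{48757 + \left(\frac{17}{48} + \frac{1}{112} \left(-77\right)\right)} - 9 = \frac{1}{48757 + \left(\frac{17}{48} - \frac{11}{16}\right)} - 9 = \frac{1}{48757 - \frac{1}{3}} - 9 = \frac{1}{\frac{146270}{3}} - 9 = \frac{3}{146270} - 9 = - \frac{1316427}{146270}$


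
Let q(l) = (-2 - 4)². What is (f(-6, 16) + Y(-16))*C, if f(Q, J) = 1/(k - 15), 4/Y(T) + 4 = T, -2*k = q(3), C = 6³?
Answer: -2736/55 ≈ -49.745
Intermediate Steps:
q(l) = 36 (q(l) = (-6)² = 36)
C = 216
k = -18 (k = -½*36 = -18)
Y(T) = 4/(-4 + T)
f(Q, J) = -1/33 (f(Q, J) = 1/(-18 - 15) = 1/(-33) = -1/33)
(f(-6, 16) + Y(-16))*C = (-1/33 + 4/(-4 - 16))*216 = (-1/33 + 4/(-20))*216 = (-1/33 + 4*(-1/20))*216 = (-1/33 - ⅕)*216 = -38/165*216 = -2736/55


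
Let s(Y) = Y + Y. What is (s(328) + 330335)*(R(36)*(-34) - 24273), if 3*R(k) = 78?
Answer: -8326740587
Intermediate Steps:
s(Y) = 2*Y
R(k) = 26 (R(k) = (1/3)*78 = 26)
(s(328) + 330335)*(R(36)*(-34) - 24273) = (2*328 + 330335)*(26*(-34) - 24273) = (656 + 330335)*(-884 - 24273) = 330991*(-25157) = -8326740587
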